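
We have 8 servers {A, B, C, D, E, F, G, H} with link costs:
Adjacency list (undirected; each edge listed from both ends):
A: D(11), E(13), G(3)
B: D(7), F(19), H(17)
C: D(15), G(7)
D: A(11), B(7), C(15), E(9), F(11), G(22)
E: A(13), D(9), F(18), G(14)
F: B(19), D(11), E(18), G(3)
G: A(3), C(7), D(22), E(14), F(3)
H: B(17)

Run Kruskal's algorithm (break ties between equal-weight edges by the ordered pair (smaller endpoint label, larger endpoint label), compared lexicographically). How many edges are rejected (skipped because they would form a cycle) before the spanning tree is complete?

4

Kruskal: consider edges lightest-first.
A-G (3): add — endpoints in different components.
F-G (3): add — endpoints in different components.
B-D (7): add — endpoints in different components.
C-G (7): add — endpoints in different components.
D-E (9): add — endpoints in different components.
A-D (11): add — endpoints in different components.
D-F (11): skip — D and F already connected.
A-E (13): skip — A and E already connected.
E-G (14): skip — E and G already connected.
C-D (15): skip — C and D already connected.
B-H (17): add — endpoints in different components.
Edges rejected before the tree was complete: 4.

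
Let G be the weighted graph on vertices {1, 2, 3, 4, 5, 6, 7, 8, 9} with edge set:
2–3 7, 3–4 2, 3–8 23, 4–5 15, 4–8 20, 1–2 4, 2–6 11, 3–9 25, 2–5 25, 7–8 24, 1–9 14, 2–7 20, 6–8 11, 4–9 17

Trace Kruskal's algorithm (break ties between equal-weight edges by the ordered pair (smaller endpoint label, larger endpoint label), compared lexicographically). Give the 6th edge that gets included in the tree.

1-9

Kruskal: consider edges lightest-first.
3–4 (2): add — endpoints in different components.
1–2 (4): add — endpoints in different components.
2–3 (7): add — endpoints in different components.
2–6 (11): add — endpoints in different components.
6–8 (11): add — endpoints in different components.
1–9 (14): add — endpoints in different components.
4–5 (15): add — endpoints in different components.
4–9 (17): skip — 4 and 9 already connected.
2–7 (20): add — endpoints in different components.
The 6th edge added is 1–9.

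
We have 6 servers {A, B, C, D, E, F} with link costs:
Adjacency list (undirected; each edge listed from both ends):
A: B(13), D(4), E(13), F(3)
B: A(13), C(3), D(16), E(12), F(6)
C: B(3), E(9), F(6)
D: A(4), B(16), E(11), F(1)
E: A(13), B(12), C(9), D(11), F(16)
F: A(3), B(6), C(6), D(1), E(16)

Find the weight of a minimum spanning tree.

22

Prim, starting at B.
Step 1: frontier [B C 3, B F 6, B E 12, A B 13, B D 16] → take B C (3); add C.
Step 2: frontier [B F 6, B E 12, A B 13, B D 16, C F 6, C E 9] → take B F (6); add F.
Step 3: frontier [B E 12, A B 13, B D 16, C E 9, D F 1, A F 3, E F 16] → take D F (1); add D.
Step 4: frontier [B E 12, A B 13, C E 9, A D 4, D E 11, A F 3, E F 16] → take A F (3); add A.
Step 5: frontier [A E 13, B E 12, C E 9, D E 11, E F 16] → take C E (9); add E.
MST edges: B C, B F, D F, A F, C E; total weight 3+6+1+3+9 = 22.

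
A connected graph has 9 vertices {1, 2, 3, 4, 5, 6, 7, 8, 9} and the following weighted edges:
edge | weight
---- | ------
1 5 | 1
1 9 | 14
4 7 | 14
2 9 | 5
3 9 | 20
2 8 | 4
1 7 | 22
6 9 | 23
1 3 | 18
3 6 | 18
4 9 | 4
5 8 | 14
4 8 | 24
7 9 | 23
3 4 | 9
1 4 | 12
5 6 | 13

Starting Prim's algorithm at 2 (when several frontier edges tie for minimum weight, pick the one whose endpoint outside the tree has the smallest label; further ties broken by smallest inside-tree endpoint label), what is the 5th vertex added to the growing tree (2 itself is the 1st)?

Grow the tree from 2 using Prim:
Step 1: cheapest edge leaving the tree is 2 8 (4); add 8.
Step 2: cheapest edge leaving the tree is 2 9 (5); add 9.
Step 3: cheapest edge leaving the tree is 4 9 (4); add 4.
Step 4: cheapest edge leaving the tree is 3 4 (9); add 3.
Step 5: cheapest edge leaving the tree is 1 4 (12); add 1.
Step 6: cheapest edge leaving the tree is 1 5 (1); add 5.
Step 7: cheapest edge leaving the tree is 5 6 (13); add 6.
Step 8: cheapest edge leaving the tree is 4 7 (14); add 7.
Vertex order: 2, 8, 9, 4, 3, 1, 5, 6, 7. The 5th vertex is 3.

3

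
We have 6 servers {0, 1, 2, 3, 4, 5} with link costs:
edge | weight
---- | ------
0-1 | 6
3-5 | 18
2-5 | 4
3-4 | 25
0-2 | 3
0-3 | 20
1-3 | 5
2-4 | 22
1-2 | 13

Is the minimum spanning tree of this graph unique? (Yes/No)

Yes

Kruskal: consider edges lightest-first.
0-2 (3): add — endpoints in different components.
2-5 (4): add — endpoints in different components.
1-3 (5): add — endpoints in different components.
0-1 (6): add — endpoints in different components.
1-2 (13): skip — 1 and 2 already connected.
3-5 (18): skip — 3 and 5 already connected.
0-3 (20): skip — 0 and 3 already connected.
2-4 (22): add — endpoints in different components.
Every non-tree edge has weight strictly greater than the heaviest edge on the tree path between its endpoints, so the MST is unique.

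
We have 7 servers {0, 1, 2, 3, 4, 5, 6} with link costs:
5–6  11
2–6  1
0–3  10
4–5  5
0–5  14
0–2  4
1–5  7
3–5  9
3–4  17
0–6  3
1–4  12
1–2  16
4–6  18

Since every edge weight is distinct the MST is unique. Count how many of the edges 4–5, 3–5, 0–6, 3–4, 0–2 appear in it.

3

Sort edges by weight, then run Kruskal:
2–6 (1): add. Components now {0} {1} {2,6} {3} {4} {5}
0–6 (3): add. Components now {0,2,6} {1} {3} {4} {5}
0–2 (4): skip — 0 and 2 already connected.
4–5 (5): add. Components now {0,2,6} {1} {3} {4,5}
1–5 (7): add. Components now {0,2,6} {1,4,5} {3}
3–5 (9): add. Components now {0,2,6} {1,3,4,5}
0–3 (10): add. Components now {0,1,2,3,4,5,6}
MST edge set: {2–6, 0–6, 4–5, 1–5, 3–5, 0–3}.
Of the listed edges, {4–5, 3–5, 0–6} are in the MST → 3.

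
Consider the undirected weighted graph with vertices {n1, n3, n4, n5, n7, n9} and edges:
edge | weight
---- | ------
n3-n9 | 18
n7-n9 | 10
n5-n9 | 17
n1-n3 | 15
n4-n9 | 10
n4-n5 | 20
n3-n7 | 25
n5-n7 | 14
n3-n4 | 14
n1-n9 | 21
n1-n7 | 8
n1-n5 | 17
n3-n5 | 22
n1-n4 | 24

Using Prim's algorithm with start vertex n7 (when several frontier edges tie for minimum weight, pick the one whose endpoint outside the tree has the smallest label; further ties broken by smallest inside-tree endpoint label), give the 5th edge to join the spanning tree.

n5-n7

Prim's algorithm from n7:
Step 1: cheapest edge leaving the tree is n1-n7 (8); add n1.
Step 2: cheapest edge leaving the tree is n7-n9 (10); add n9.
Step 3: cheapest edge leaving the tree is n4-n9 (10); add n4.
Step 4: cheapest edge leaving the tree is n3-n4 (14); add n3.
Step 5: cheapest edge leaving the tree is n5-n7 (14); add n5.
The 5th edge added is n5-n7.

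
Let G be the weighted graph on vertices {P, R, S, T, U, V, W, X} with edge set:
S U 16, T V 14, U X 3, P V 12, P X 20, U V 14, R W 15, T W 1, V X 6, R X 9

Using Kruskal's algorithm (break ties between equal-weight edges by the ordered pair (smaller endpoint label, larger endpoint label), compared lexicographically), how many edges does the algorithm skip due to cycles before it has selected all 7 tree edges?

Sort edges by weight, then run Kruskal:
T W (1): add — endpoints in different components.
U X (3): add — endpoints in different components.
V X (6): add — endpoints in different components.
R X (9): add — endpoints in different components.
P V (12): add — endpoints in different components.
T V (14): add — endpoints in different components.
U V (14): skip — V and U already connected.
R W (15): skip — R and W already connected.
S U (16): add — endpoints in different components.
Edges rejected before the tree was complete: 2.

2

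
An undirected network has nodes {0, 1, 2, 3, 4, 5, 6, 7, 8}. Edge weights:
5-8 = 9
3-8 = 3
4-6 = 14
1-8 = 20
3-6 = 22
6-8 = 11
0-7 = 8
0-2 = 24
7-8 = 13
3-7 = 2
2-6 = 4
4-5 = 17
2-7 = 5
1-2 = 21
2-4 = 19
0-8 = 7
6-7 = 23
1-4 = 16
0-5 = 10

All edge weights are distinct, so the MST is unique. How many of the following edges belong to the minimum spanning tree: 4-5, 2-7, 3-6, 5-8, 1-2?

Kruskal's algorithm — process edges by increasing weight (ties by edge label):
3-7 (2): add — endpoints in different components.
3-8 (3): add — endpoints in different components.
2-6 (4): add — endpoints in different components.
2-7 (5): add — endpoints in different components.
0-8 (7): add — endpoints in different components.
0-7 (8): skip — 0 and 7 already connected.
5-8 (9): add — endpoints in different components.
0-5 (10): skip — 0 and 5 already connected.
6-8 (11): skip — 6 and 8 already connected.
7-8 (13): skip — 7 and 8 already connected.
4-6 (14): add — endpoints in different components.
1-4 (16): add — endpoints in different components.
MST edge set: {3-7, 3-8, 2-6, 2-7, 0-8, 5-8, 4-6, 1-4}.
Of the listed edges, {2-7, 5-8} are in the MST → 2.

2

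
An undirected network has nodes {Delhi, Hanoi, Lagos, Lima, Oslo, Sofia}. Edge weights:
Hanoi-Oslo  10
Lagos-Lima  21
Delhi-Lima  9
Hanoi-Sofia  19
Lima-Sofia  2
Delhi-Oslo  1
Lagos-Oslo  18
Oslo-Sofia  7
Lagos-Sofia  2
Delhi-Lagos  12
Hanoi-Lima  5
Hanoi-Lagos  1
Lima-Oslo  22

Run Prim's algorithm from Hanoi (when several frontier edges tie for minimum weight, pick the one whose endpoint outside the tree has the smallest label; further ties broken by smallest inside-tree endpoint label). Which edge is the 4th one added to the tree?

Prim's algorithm from Hanoi:
Step 1: cheapest edge leaving the tree is Hanoi-Lagos (1); add Lagos.
Step 2: cheapest edge leaving the tree is Lagos-Sofia (2); add Sofia.
Step 3: cheapest edge leaving the tree is Lima-Sofia (2); add Lima.
Step 4: cheapest edge leaving the tree is Oslo-Sofia (7); add Oslo.
Step 5: cheapest edge leaving the tree is Delhi-Oslo (1); add Delhi.
The 4th edge added is Oslo-Sofia.

Oslo-Sofia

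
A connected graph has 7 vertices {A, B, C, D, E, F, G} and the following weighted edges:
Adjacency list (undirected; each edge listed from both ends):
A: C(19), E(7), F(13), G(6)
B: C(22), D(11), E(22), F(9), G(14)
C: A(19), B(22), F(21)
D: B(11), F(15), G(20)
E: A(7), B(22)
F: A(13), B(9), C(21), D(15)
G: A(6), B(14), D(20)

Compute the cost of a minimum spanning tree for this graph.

65

Grow the tree from B using Prim:
Step 1: frontier [B–F 9, B–D 11, B–G 14, B–C 22, B–E 22] → take B–F (9); add F.
Step 2: frontier [B–D 11, B–G 14, B–C 22, B–E 22, A–F 13, D–F 15, C–F 21] → take B–D (11); add D.
Step 3: frontier [B–G 14, B–C 22, B–E 22, D–G 20, A–F 13, C–F 21] → take A–F (13); add A.
Step 4: frontier [A–G 6, A–E 7, A–C 19, B–G 14, B–C 22, B–E 22, D–G 20, C–F 21] → take A–G (6); add G.
Step 5: frontier [A–E 7, A–C 19, B–C 22, B–E 22, C–F 21] → take A–E (7); add E.
Step 6: frontier [A–C 19, B–C 22, C–F 21] → take A–C (19); add C.
MST edges: B–F, B–D, A–F, A–G, A–E, A–C; total weight 9+11+13+6+7+19 = 65.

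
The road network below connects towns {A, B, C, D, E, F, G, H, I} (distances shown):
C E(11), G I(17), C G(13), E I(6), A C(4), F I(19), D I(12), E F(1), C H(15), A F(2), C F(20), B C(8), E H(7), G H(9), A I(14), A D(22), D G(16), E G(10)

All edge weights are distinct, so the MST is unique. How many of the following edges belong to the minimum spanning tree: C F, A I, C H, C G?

0

Sort edges by weight, then run Kruskal:
E F (1): add — endpoints in different components.
A F (2): add — endpoints in different components.
A C (4): add — endpoints in different components.
E I (6): add — endpoints in different components.
E H (7): add — endpoints in different components.
B C (8): add — endpoints in different components.
G H (9): add — endpoints in different components.
E G (10): skip — E and G already connected.
C E (11): skip — C and E already connected.
D I (12): add — endpoints in different components.
MST edge set: {E F, A F, A C, E I, E H, B C, G H, D I}.
Of the listed edges, {} are in the MST → 0.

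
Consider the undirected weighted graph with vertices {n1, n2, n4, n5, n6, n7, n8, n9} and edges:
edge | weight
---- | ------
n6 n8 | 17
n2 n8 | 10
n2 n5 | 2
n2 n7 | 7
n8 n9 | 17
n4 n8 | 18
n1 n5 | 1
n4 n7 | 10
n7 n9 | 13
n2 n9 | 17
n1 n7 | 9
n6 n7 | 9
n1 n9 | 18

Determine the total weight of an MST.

Grow the tree from n2 using Prim:
Step 1: cheapest edge leaving the tree is n2 n5 (2); add n5.
Step 2: cheapest edge leaving the tree is n1 n5 (1); add n1.
Step 3: cheapest edge leaving the tree is n2 n7 (7); add n7.
Step 4: cheapest edge leaving the tree is n6 n7 (9); add n6.
Step 5: cheapest edge leaving the tree is n4 n7 (10); add n4.
Step 6: cheapest edge leaving the tree is n2 n8 (10); add n8.
Step 7: cheapest edge leaving the tree is n7 n9 (13); add n9.
MST edges: n2 n5, n1 n5, n2 n7, n6 n7, n4 n7, n2 n8, n7 n9; total weight 2+1+7+9+10+10+13 = 52.

52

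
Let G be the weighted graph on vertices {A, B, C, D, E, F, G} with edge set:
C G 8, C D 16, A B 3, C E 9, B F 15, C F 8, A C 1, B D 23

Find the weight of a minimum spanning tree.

Kruskal: consider edges lightest-first.
A C (1): add — endpoints in different components.
A B (3): add — endpoints in different components.
C F (8): add — endpoints in different components.
C G (8): add — endpoints in different components.
C E (9): add — endpoints in different components.
B F (15): skip — B and F already connected.
C D (16): add — endpoints in different components.
MST edges: A C, A B, C F, C G, C E, C D; total weight 1+3+8+8+9+16 = 45.

45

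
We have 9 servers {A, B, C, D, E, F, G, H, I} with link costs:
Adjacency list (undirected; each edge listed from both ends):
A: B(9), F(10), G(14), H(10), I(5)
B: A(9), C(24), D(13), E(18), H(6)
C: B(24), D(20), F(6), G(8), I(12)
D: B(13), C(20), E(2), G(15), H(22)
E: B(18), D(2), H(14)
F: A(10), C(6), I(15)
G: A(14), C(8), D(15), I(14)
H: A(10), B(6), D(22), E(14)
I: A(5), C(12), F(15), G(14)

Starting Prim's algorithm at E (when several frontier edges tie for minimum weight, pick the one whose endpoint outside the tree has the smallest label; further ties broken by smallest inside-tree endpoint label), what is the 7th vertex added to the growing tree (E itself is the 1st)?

Prim's algorithm from E:
Step 1: cheapest edge leaving the tree is D—E (2); add D.
Step 2: cheapest edge leaving the tree is B—D (13); add B.
Step 3: cheapest edge leaving the tree is B—H (6); add H.
Step 4: cheapest edge leaving the tree is A—B (9); add A.
Step 5: cheapest edge leaving the tree is A—I (5); add I.
Step 6: cheapest edge leaving the tree is A—F (10); add F.
Step 7: cheapest edge leaving the tree is C—F (6); add C.
Step 8: cheapest edge leaving the tree is C—G (8); add G.
Vertex order: E, D, B, H, A, I, F, C, G. The 7th vertex is F.

F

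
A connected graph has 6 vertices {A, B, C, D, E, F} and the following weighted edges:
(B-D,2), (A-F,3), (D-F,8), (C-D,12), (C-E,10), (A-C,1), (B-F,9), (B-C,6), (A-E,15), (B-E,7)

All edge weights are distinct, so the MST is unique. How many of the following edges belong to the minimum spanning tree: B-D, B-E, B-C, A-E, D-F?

3

Sort edges by weight, then run Kruskal:
A-C (1): add. Components now {A,C} {B} {D} {E} {F}
B-D (2): add. Components now {A,C} {B,D} {E} {F}
A-F (3): add. Components now {A,C,F} {B,D} {E}
B-C (6): add. Components now {A,B,C,D,F} {E}
B-E (7): add. Components now {A,B,C,D,E,F}
MST edge set: {A-C, B-D, A-F, B-C, B-E}.
Of the listed edges, {B-D, B-E, B-C} are in the MST → 3.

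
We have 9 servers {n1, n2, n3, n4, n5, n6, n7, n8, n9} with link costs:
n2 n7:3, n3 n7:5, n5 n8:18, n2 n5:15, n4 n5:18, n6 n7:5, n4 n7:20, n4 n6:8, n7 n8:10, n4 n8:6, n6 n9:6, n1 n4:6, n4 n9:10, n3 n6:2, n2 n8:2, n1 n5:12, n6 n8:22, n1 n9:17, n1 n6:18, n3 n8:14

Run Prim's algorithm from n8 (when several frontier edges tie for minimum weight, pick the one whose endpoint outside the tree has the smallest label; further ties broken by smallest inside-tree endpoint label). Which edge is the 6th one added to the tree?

Grow the tree from n8 using Prim:
Step 1: cheapest edge leaving the tree is n2 n8 (2); add n2.
Step 2: cheapest edge leaving the tree is n2 n7 (3); add n7.
Step 3: cheapest edge leaving the tree is n3 n7 (5); add n3.
Step 4: cheapest edge leaving the tree is n3 n6 (2); add n6.
Step 5: cheapest edge leaving the tree is n4 n8 (6); add n4.
Step 6: cheapest edge leaving the tree is n1 n4 (6); add n1.
Step 7: cheapest edge leaving the tree is n6 n9 (6); add n9.
Step 8: cheapest edge leaving the tree is n1 n5 (12); add n5.
The 6th edge added is n1 n4.

n1-n4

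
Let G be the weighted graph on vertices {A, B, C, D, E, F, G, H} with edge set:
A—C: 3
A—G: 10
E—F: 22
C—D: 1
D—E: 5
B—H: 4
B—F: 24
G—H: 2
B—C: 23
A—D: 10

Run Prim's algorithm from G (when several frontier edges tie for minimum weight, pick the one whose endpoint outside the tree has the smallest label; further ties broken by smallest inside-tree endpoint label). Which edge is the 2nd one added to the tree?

Prim's algorithm from G:
Step 1: cheapest edge leaving the tree is G—H (2); add H.
Step 2: cheapest edge leaving the tree is B—H (4); add B.
Step 3: cheapest edge leaving the tree is A—G (10); add A.
Step 4: cheapest edge leaving the tree is A—C (3); add C.
Step 5: cheapest edge leaving the tree is C—D (1); add D.
Step 6: cheapest edge leaving the tree is D—E (5); add E.
Step 7: cheapest edge leaving the tree is E—F (22); add F.
The 2nd edge added is B—H.

B-H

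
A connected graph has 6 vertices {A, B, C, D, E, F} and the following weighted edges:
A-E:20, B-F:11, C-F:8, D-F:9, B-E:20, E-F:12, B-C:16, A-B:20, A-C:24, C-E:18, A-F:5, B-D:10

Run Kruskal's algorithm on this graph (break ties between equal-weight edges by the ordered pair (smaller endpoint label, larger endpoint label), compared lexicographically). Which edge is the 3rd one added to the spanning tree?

D-F

Kruskal: consider edges lightest-first.
A-F (5): add. Components now {A,F} {B} {C} {D} {E}
C-F (8): add. Components now {A,C,F} {B} {D} {E}
D-F (9): add. Components now {A,C,D,F} {B} {E}
B-D (10): add. Components now {A,B,C,D,F} {E}
B-F (11): skip — B and F already connected.
E-F (12): add. Components now {A,B,C,D,E,F}
The 3rd edge added is D-F.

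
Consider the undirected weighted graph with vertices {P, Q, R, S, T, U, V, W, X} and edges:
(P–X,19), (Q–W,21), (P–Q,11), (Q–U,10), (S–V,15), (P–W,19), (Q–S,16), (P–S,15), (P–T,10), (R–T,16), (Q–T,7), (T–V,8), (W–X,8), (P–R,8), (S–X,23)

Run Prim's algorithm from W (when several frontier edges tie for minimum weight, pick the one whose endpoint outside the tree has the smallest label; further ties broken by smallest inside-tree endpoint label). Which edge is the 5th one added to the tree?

Q-T

Grow the tree from W using Prim:
Step 1: cheapest edge leaving the tree is W–X (8); add X.
Step 2: cheapest edge leaving the tree is P–W (19); add P.
Step 3: cheapest edge leaving the tree is P–R (8); add R.
Step 4: cheapest edge leaving the tree is P–T (10); add T.
Step 5: cheapest edge leaving the tree is Q–T (7); add Q.
Step 6: cheapest edge leaving the tree is T–V (8); add V.
Step 7: cheapest edge leaving the tree is Q–U (10); add U.
Step 8: cheapest edge leaving the tree is P–S (15); add S.
The 5th edge added is Q–T.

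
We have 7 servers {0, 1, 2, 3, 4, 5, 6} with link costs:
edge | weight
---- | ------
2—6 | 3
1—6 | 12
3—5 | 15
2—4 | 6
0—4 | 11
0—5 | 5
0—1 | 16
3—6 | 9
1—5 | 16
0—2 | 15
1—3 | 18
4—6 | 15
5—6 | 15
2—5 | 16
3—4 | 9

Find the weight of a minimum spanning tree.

Prim, starting at 4.
Step 1: cheapest edge leaving the tree is 2—4 (6); add 2.
Step 2: cheapest edge leaving the tree is 2—6 (3); add 6.
Step 3: cheapest edge leaving the tree is 3—4 (9); add 3.
Step 4: cheapest edge leaving the tree is 0—4 (11); add 0.
Step 5: cheapest edge leaving the tree is 0—5 (5); add 5.
Step 6: cheapest edge leaving the tree is 1—6 (12); add 1.
MST edges: 2—4, 2—6, 3—4, 0—4, 0—5, 1—6; total weight 6+3+9+11+5+12 = 46.

46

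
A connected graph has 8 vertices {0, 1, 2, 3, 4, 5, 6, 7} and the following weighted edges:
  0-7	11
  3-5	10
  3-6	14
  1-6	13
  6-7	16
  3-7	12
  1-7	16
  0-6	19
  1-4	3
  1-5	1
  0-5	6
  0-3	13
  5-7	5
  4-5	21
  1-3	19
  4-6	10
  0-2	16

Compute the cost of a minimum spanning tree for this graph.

Prim, starting at 2.
Step 1: cheapest edge leaving the tree is 0-2 (16); add 0.
Step 2: cheapest edge leaving the tree is 0-5 (6); add 5.
Step 3: cheapest edge leaving the tree is 1-5 (1); add 1.
Step 4: cheapest edge leaving the tree is 1-4 (3); add 4.
Step 5: cheapest edge leaving the tree is 5-7 (5); add 7.
Step 6: cheapest edge leaving the tree is 3-5 (10); add 3.
Step 7: cheapest edge leaving the tree is 4-6 (10); add 6.
MST edges: 0-2, 0-5, 1-5, 1-4, 5-7, 3-5, 4-6; total weight 16+6+1+3+5+10+10 = 51.

51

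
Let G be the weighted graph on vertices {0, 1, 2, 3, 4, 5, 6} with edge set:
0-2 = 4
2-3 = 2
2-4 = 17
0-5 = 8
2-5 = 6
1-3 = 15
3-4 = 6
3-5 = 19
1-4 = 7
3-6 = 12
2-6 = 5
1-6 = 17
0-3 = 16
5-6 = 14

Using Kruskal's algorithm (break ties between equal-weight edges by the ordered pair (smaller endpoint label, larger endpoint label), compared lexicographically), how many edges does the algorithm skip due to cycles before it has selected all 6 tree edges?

0

Sort edges by weight, then run Kruskal:
2-3 (2): add. Components now {0} {1} {2,3} {4} {5} {6}
0-2 (4): add. Components now {0,2,3} {1} {4} {5} {6}
2-6 (5): add. Components now {0,2,3,6} {1} {4} {5}
2-5 (6): add. Components now {0,2,3,5,6} {1} {4}
3-4 (6): add. Components now {0,2,3,4,5,6} {1}
1-4 (7): add. Components now {0,1,2,3,4,5,6}
Edges rejected before the tree was complete: 0.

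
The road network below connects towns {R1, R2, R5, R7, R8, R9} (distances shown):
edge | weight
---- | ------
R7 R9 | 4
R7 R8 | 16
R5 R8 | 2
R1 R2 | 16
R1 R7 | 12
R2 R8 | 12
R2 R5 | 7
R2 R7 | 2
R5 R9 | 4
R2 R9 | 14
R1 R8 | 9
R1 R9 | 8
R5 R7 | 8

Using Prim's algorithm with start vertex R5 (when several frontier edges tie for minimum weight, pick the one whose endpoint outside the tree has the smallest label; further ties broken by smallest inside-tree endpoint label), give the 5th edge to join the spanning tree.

R1-R9

Prim's algorithm from R5:
Step 1: cheapest edge leaving the tree is R5 R8 (2); add R8.
Step 2: cheapest edge leaving the tree is R5 R9 (4); add R9.
Step 3: cheapest edge leaving the tree is R7 R9 (4); add R7.
Step 4: cheapest edge leaving the tree is R2 R7 (2); add R2.
Step 5: cheapest edge leaving the tree is R1 R9 (8); add R1.
The 5th edge added is R1 R9.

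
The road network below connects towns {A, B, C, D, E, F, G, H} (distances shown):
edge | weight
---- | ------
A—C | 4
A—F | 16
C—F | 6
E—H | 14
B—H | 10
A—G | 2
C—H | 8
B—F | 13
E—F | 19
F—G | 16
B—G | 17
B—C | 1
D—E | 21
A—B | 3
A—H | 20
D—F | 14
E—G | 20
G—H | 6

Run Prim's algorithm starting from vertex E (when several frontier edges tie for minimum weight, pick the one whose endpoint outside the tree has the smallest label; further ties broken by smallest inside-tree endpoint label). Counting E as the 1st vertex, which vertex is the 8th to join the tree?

Prim, starting at E.
Step 1: cheapest edge leaving the tree is E—H (14); add H.
Step 2: cheapest edge leaving the tree is G—H (6); add G.
Step 3: cheapest edge leaving the tree is A—G (2); add A.
Step 4: cheapest edge leaving the tree is A—B (3); add B.
Step 5: cheapest edge leaving the tree is B—C (1); add C.
Step 6: cheapest edge leaving the tree is C—F (6); add F.
Step 7: cheapest edge leaving the tree is D—F (14); add D.
Vertex order: E, H, G, A, B, C, F, D. The 8th vertex is D.

D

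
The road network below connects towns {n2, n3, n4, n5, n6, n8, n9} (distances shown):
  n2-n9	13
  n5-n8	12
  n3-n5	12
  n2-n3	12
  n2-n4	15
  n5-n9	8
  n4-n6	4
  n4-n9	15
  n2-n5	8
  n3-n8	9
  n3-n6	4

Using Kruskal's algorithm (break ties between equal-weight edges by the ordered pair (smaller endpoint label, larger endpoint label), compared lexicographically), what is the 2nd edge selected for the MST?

n4-n6

Kruskal: consider edges lightest-first.
n3-n6 (4): add — endpoints in different components.
n4-n6 (4): add — endpoints in different components.
n2-n5 (8): add — endpoints in different components.
n5-n9 (8): add — endpoints in different components.
n3-n8 (9): add — endpoints in different components.
n2-n3 (12): add — endpoints in different components.
The 2nd edge added is n4-n6.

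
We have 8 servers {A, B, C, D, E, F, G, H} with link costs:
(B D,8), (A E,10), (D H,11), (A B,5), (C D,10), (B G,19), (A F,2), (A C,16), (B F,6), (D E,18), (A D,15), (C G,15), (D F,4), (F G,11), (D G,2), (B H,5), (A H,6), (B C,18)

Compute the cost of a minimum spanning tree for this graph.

38

Grow the tree from F using Prim:
Step 1: cheapest edge leaving the tree is A F (2); add A.
Step 2: cheapest edge leaving the tree is D F (4); add D.
Step 3: cheapest edge leaving the tree is D G (2); add G.
Step 4: cheapest edge leaving the tree is A B (5); add B.
Step 5: cheapest edge leaving the tree is B H (5); add H.
Step 6: cheapest edge leaving the tree is C D (10); add C.
Step 7: cheapest edge leaving the tree is A E (10); add E.
MST edges: A F, D F, D G, A B, B H, C D, A E; total weight 2+4+2+5+5+10+10 = 38.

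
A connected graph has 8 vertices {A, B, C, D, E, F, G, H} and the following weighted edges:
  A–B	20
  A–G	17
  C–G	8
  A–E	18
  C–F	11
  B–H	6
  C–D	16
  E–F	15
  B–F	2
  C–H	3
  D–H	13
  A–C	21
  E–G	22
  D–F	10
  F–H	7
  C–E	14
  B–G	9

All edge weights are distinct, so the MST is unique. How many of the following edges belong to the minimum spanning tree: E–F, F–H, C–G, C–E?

Kruskal's algorithm — process edges by increasing weight (ties by edge label):
B–F (2): add — endpoints in different components.
C–H (3): add — endpoints in different components.
B–H (6): add — endpoints in different components.
F–H (7): skip — F and H already connected.
C–G (8): add — endpoints in different components.
B–G (9): skip — B and G already connected.
D–F (10): add — endpoints in different components.
C–F (11): skip — C and F already connected.
D–H (13): skip — D and H already connected.
C–E (14): add — endpoints in different components.
E–F (15): skip — E and F already connected.
C–D (16): skip — C and D already connected.
A–G (17): add — endpoints in different components.
MST edge set: {B–F, C–H, B–H, C–G, D–F, C–E, A–G}.
Of the listed edges, {C–G, C–E} are in the MST → 2.

2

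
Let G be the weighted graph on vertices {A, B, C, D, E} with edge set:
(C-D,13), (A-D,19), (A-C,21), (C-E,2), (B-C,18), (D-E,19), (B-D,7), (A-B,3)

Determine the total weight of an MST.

Grow the tree from A using Prim:
Step 1: frontier [A-B 3, A-D 19, A-C 21] → take A-B (3); add B.
Step 2: frontier [A-D 19, A-C 21, B-D 7, B-C 18] → take B-D (7); add D.
Step 3: frontier [A-C 21, B-C 18, C-D 13, D-E 19] → take C-D (13); add C.
Step 4: frontier [C-E 2, D-E 19] → take C-E (2); add E.
MST edges: A-B, B-D, C-D, C-E; total weight 3+7+13+2 = 25.

25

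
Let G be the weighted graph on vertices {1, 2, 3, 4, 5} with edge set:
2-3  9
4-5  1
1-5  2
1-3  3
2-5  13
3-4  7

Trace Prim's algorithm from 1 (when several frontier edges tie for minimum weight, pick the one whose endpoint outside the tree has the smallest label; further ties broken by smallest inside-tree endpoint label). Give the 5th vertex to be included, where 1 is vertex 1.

Prim's algorithm from 1:
Step 1: cheapest edge leaving the tree is 1-5 (2); add 5.
Step 2: cheapest edge leaving the tree is 4-5 (1); add 4.
Step 3: cheapest edge leaving the tree is 1-3 (3); add 3.
Step 4: cheapest edge leaving the tree is 2-3 (9); add 2.
Vertex order: 1, 5, 4, 3, 2. The 5th vertex is 2.

2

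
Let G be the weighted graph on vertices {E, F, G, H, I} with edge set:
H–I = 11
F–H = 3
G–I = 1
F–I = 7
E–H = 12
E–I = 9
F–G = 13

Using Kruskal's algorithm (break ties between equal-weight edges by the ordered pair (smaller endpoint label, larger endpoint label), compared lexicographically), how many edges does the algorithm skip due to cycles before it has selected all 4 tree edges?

0

Kruskal's algorithm — process edges by increasing weight (ties by edge label):
G–I (1): add. Components now {E} {F} {G,I} {H}
F–H (3): add. Components now {E} {F,H} {G,I}
F–I (7): add. Components now {E} {F,G,H,I}
E–I (9): add. Components now {E,F,G,H,I}
Edges rejected before the tree was complete: 0.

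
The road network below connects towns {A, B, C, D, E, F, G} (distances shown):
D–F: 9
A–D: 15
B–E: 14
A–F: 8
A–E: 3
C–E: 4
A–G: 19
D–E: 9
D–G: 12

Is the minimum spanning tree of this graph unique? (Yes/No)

No

Kruskal's algorithm — process edges by increasing weight (ties by edge label):
A–E (3): add — endpoints in different components.
C–E (4): add — endpoints in different components.
A–F (8): add — endpoints in different components.
D–E (9): add — endpoints in different components.
D–F (9): skip — D and F already connected.
D–G (12): add — endpoints in different components.
B–E (14): add — endpoints in different components.
Non-tree edge D–F has weight 9, equal to the heaviest edge on its tree cycle — swapping gives another MST of the same weight. Not unique.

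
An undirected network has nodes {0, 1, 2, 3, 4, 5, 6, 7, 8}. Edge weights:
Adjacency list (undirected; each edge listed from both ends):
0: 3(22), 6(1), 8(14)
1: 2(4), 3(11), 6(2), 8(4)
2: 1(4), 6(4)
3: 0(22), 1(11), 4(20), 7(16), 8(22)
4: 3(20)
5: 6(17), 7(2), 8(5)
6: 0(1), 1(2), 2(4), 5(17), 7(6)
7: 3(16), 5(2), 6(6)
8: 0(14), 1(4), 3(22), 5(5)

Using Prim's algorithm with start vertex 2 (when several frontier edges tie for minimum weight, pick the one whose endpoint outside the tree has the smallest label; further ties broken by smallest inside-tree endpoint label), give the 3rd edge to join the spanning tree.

Grow the tree from 2 using Prim:
Step 1: cheapest edge leaving the tree is 1–2 (4); add 1.
Step 2: cheapest edge leaving the tree is 1–6 (2); add 6.
Step 3: cheapest edge leaving the tree is 0–6 (1); add 0.
Step 4: cheapest edge leaving the tree is 1–8 (4); add 8.
Step 5: cheapest edge leaving the tree is 5–8 (5); add 5.
Step 6: cheapest edge leaving the tree is 5–7 (2); add 7.
Step 7: cheapest edge leaving the tree is 1–3 (11); add 3.
Step 8: cheapest edge leaving the tree is 3–4 (20); add 4.
The 3rd edge added is 0–6.

0-6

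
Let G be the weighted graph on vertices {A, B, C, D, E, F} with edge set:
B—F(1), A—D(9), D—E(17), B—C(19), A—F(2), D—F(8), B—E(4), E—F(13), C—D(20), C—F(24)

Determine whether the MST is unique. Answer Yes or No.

Kruskal's algorithm — process edges by increasing weight (ties by edge label):
B—F (1): add. Components now {A} {B,F} {C} {D} {E}
A—F (2): add. Components now {A,B,F} {C} {D} {E}
B—E (4): add. Components now {A,B,E,F} {C} {D}
D—F (8): add. Components now {A,B,D,E,F} {C}
A—D (9): skip — A and D already connected.
E—F (13): skip — E and F already connected.
D—E (17): skip — D and E already connected.
B—C (19): add. Components now {A,B,C,D,E,F}
Every non-tree edge has weight strictly greater than the heaviest edge on the tree path between its endpoints, so the MST is unique.

Yes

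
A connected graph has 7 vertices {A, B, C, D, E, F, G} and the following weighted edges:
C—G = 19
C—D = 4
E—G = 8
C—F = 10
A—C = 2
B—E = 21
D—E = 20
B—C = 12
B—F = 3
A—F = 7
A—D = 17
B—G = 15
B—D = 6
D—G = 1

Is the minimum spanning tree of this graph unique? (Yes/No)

Kruskal: consider edges lightest-first.
D—G (1): add. Components now {A} {B} {C} {D,G} {E} {F}
A—C (2): add. Components now {A,C} {B} {D,G} {E} {F}
B—F (3): add. Components now {A,C} {B,F} {D,G} {E}
C—D (4): add. Components now {A,C,D,G} {B,F} {E}
B—D (6): add. Components now {A,B,C,D,F,G} {E}
A—F (7): skip — A and F already connected.
E—G (8): add. Components now {A,B,C,D,E,F,G}
Every non-tree edge has weight strictly greater than the heaviest edge on the tree path between its endpoints, so the MST is unique.

Yes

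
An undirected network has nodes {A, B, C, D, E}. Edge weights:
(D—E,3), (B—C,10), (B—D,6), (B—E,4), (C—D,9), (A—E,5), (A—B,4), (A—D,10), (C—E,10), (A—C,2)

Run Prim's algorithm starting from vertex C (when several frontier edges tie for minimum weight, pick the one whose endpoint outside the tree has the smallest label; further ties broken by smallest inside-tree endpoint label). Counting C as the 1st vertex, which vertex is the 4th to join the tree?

E

Grow the tree from C using Prim:
Step 1: cheapest edge leaving the tree is A—C (2); add A.
Step 2: cheapest edge leaving the tree is A—B (4); add B.
Step 3: cheapest edge leaving the tree is B—E (4); add E.
Step 4: cheapest edge leaving the tree is D—E (3); add D.
Vertex order: C, A, B, E, D. The 4th vertex is E.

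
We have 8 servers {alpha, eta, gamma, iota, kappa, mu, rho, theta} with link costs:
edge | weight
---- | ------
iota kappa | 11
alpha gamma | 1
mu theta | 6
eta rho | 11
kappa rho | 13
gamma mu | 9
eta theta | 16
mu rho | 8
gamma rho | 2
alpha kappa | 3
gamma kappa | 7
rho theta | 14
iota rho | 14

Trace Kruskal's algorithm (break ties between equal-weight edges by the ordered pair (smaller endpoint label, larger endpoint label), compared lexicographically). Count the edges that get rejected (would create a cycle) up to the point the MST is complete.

2

Kruskal's algorithm — process edges by increasing weight (ties by edge label):
alpha gamma (1): add — endpoints in different components.
gamma rho (2): add — endpoints in different components.
alpha kappa (3): add — endpoints in different components.
mu theta (6): add — endpoints in different components.
gamma kappa (7): skip — kappa and gamma already connected.
mu rho (8): add — endpoints in different components.
gamma mu (9): skip — gamma and mu already connected.
eta rho (11): add — endpoints in different components.
iota kappa (11): add — endpoints in different components.
Edges rejected before the tree was complete: 2.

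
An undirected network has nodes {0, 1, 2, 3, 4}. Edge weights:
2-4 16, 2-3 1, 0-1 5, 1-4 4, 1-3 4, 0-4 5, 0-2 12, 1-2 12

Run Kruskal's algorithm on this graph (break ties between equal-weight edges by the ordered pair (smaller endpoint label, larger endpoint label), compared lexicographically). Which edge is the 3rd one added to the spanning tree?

1-4

Kruskal: consider edges lightest-first.
2-3 (1): add — endpoints in different components.
1-3 (4): add — endpoints in different components.
1-4 (4): add — endpoints in different components.
0-1 (5): add — endpoints in different components.
The 3rd edge added is 1-4.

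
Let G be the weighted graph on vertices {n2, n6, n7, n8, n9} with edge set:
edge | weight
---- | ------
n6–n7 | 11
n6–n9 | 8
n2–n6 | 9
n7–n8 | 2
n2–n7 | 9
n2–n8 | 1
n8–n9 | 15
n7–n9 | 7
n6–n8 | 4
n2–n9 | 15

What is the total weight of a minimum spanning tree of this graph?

Kruskal's algorithm — process edges by increasing weight (ties by edge label):
n2–n8 (1): add. Components now {n9} {n2,n8} {n7} {n6}
n7–n8 (2): add. Components now {n9} {n2,n7,n8} {n6}
n6–n8 (4): add. Components now {n9} {n2,n6,n7,n8}
n7–n9 (7): add. Components now {n2,n6,n7,n8,n9}
MST edges: n2–n8, n7–n8, n6–n8, n7–n9; total weight 1+2+4+7 = 14.

14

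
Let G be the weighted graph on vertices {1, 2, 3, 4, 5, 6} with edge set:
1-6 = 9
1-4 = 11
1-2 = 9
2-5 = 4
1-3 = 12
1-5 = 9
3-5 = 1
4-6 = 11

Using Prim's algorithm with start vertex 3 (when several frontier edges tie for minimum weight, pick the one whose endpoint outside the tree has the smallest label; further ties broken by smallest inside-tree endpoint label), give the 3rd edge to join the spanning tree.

1-2

Prim's algorithm from 3:
Step 1: frontier [3-5 1, 1-3 12] → take 3-5 (1); add 5.
Step 2: frontier [1-3 12, 2-5 4, 1-5 9] → take 2-5 (4); add 2.
Step 3: frontier [1-2 9, 1-3 12, 1-5 9] → take 1-2 (9); add 1.
Step 4: frontier [1-6 9, 1-4 11] → take 1-6 (9); add 6.
Step 5: frontier [1-4 11, 4-6 11] → take 1-4 (11); add 4.
The 3rd edge added is 1-2.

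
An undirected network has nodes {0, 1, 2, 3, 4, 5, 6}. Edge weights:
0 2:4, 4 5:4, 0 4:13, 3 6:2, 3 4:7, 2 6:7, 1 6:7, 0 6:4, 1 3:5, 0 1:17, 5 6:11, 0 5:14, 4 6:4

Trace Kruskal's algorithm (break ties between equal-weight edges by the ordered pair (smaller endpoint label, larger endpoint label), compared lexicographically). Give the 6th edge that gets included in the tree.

Sort edges by weight, then run Kruskal:
3 6 (2): add — endpoints in different components.
0 2 (4): add — endpoints in different components.
0 6 (4): add — endpoints in different components.
4 5 (4): add — endpoints in different components.
4 6 (4): add — endpoints in different components.
1 3 (5): add — endpoints in different components.
The 6th edge added is 1 3.

1-3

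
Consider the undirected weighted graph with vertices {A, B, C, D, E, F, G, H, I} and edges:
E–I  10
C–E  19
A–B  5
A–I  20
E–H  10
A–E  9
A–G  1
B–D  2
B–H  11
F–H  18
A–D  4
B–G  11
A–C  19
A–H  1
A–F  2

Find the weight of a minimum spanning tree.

48

Prim's algorithm from B:
Step 1: cheapest edge leaving the tree is B–D (2); add D.
Step 2: cheapest edge leaving the tree is A–D (4); add A.
Step 3: cheapest edge leaving the tree is A–G (1); add G.
Step 4: cheapest edge leaving the tree is A–H (1); add H.
Step 5: cheapest edge leaving the tree is A–F (2); add F.
Step 6: cheapest edge leaving the tree is A–E (9); add E.
Step 7: cheapest edge leaving the tree is E–I (10); add I.
Step 8: cheapest edge leaving the tree is A–C (19); add C.
MST edges: B–D, A–D, A–G, A–H, A–F, A–E, E–I, A–C; total weight 2+4+1+1+2+9+10+19 = 48.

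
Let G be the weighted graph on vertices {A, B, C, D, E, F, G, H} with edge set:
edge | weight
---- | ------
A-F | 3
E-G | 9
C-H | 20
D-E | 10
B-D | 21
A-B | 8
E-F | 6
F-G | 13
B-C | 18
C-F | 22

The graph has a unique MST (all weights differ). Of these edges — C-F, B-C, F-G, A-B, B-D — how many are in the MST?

Sort edges by weight, then run Kruskal:
A-F (3): add — endpoints in different components.
E-F (6): add — endpoints in different components.
A-B (8): add — endpoints in different components.
E-G (9): add — endpoints in different components.
D-E (10): add — endpoints in different components.
F-G (13): skip — F and G already connected.
B-C (18): add — endpoints in different components.
C-H (20): add — endpoints in different components.
MST edge set: {A-F, E-F, A-B, E-G, D-E, B-C, C-H}.
Of the listed edges, {B-C, A-B} are in the MST → 2.

2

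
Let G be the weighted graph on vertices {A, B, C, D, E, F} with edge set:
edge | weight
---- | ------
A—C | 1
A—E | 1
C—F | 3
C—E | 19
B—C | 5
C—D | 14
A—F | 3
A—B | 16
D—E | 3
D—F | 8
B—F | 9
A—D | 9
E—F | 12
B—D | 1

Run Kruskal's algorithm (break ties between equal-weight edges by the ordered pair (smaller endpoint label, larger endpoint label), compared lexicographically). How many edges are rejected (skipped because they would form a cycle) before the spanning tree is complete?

Sort edges by weight, then run Kruskal:
A—C (1): add. Components now {A,C} {B} {D} {E} {F}
A—E (1): add. Components now {A,C,E} {B} {D} {F}
B—D (1): add. Components now {A,C,E} {B,D} {F}
A—F (3): add. Components now {A,C,E,F} {B,D}
C—F (3): skip — C and F already connected.
D—E (3): add. Components now {A,B,C,D,E,F}
Edges rejected before the tree was complete: 1.

1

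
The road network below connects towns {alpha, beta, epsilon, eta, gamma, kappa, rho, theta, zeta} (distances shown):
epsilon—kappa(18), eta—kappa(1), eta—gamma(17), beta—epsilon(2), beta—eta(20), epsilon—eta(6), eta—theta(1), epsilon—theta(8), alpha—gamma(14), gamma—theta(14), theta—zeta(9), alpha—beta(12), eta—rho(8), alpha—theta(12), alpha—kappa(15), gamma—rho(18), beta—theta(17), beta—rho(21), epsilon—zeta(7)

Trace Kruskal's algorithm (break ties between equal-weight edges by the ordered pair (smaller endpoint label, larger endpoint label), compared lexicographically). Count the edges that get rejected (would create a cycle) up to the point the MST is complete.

Kruskal's algorithm — process edges by increasing weight (ties by edge label):
eta—kappa (1): add — endpoints in different components.
eta—theta (1): add — endpoints in different components.
beta—epsilon (2): add — endpoints in different components.
epsilon—eta (6): add — endpoints in different components.
epsilon—zeta (7): add — endpoints in different components.
epsilon—theta (8): skip — epsilon and theta already connected.
eta—rho (8): add — endpoints in different components.
theta—zeta (9): skip — zeta and theta already connected.
alpha—beta (12): add — endpoints in different components.
alpha—theta (12): skip — alpha and theta already connected.
alpha—gamma (14): add — endpoints in different components.
Edges rejected before the tree was complete: 3.

3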